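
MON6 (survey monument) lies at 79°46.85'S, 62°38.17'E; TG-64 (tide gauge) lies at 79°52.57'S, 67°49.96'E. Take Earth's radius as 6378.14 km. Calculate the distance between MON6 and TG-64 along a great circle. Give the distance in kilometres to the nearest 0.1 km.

102.7 km

MON6: φ = -79.78083°, λ = +62.63617°
TG-64: φ = -79.87617°, λ = +67.83267°
Δφ = -0.0953°,  Δλ = 5.1965°
a = sin²(Δφ/2) + cos φ₁ cos φ₂ sin²(Δλ/2) = 0.000065
c = 2·arcsin(√a) = 0.016097 rad = 0.9223°
d = R·c = 6378.14 × 0.016097 = 102.7 km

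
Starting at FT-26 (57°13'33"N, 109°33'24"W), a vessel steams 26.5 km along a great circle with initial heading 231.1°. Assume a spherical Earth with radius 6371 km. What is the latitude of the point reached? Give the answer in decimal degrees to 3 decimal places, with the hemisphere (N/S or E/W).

57.076°N

FT-26: φ = +57.22583°, λ = -109.55667°
δ = d/R = 26.5/6371 = 0.004159 rad
φ₂ = arcsin(sin φ₁ cos δ + cos φ₁ sin δ cos θ)
   = arcsin(0.84081·0.99999 + 0.54133·0.00416·-0.62796) = 57.07571°
λ₂ = λ₁ + atan2(sin θ sin δ cos φ₁, cos δ − sin φ₁ sin φ₂) = -109.89790°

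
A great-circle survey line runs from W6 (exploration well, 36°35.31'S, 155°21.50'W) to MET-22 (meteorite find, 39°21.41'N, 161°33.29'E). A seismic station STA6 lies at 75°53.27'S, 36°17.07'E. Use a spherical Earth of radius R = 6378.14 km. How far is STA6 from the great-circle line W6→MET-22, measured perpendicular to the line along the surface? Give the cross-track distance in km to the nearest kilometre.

W6: φ = -36.58850°, λ = -155.35833°
MET-22: φ = +39.35683°, λ = +161.55483°
STA6: φ = -75.88783°, λ = +36.28450°
δ₁₃ = central angle W6→STA6 = 1.174147 rad  (haversine)
θ₁₃ = bearing W6→STA6 = 183.058°,  θ₁₂ = bearing W6→MET-22 = 328.015°
dₓₜ = R·arcsin(sin δ₁₃ · sin(θ₁₃ − θ₁₂)) = 6378.14·arcsin(0.92236·sin(-144.957°)) = -3559.891 km
|dₓₜ| = 3559.891 km

3560 km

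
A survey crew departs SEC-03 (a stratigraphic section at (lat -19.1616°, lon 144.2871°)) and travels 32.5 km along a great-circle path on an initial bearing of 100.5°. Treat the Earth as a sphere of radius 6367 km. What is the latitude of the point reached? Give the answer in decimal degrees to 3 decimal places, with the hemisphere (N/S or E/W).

δ = d/R = 32.5/6367 = 0.005104 rad
φ₂ = arcsin(sin φ₁ cos δ + cos φ₁ sin δ cos θ)
   = arcsin(-0.32823·0.99999 + 0.94460·0.00510·-0.18224) = -19.21465°
λ₂ = λ₁ + atan2(sin θ sin δ cos φ₁, cos δ − sin φ₁ sin φ₂) = 144.59163°

19.215°S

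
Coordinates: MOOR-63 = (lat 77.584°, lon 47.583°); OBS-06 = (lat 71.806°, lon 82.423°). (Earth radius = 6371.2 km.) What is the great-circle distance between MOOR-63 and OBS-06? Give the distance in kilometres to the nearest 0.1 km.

Δφ = -5.7780°,  Δλ = 34.8400°
a = sin²(Δφ/2) + cos φ₁ cos φ₂ sin²(Δλ/2) = 0.008557
c = 2·arcsin(√a) = 0.185274 rad = 10.6154°
d = R·c = 6371.2 × 0.185274 = 1180.4 km

1180.4 km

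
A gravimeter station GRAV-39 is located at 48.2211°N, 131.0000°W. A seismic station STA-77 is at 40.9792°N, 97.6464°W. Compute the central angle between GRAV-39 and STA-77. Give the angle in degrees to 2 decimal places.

24.61°

Δφ = -7.2419°,  Δλ = 33.3536°
a = sin²(Δφ/2) + cos φ₁ cos φ₂ sin²(Δλ/2) = 0.045411
c = 2·arcsin(√a) = 0.429493 rad = 24.6081°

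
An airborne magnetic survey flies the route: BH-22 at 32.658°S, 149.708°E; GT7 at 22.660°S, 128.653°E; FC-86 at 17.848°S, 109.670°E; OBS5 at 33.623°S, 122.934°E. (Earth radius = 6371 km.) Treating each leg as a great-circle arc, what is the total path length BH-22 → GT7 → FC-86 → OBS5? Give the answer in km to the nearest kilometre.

6592 km

BH-22→GT7: c = 0.368292 rad, d = 2346.39 km
GT7→FC-86: c = 0.321685 rad, d = 2049.46 km
FC-86→OBS5: c = 0.344655 rad, d = 2195.80 km
Total = 2346.39 + 2049.46 + 2195.80 = 6591.64 km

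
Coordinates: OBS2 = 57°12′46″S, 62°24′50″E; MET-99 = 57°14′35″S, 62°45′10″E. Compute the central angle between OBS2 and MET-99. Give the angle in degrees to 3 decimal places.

0.186°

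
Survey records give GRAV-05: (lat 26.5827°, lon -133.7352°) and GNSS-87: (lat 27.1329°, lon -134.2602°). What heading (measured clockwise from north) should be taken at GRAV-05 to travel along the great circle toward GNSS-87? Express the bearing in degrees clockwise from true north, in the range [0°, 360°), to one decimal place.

Δλ = -0.5250°
y = sin Δλ · cos φ₂ = -0.008154
x = cos φ₁ sin φ₂ − sin φ₁ cos φ₂ cos Δλ = 0.009619
θ = atan2(y, x) = -40.2885° → 319.7115° (mod 360°)

319.7°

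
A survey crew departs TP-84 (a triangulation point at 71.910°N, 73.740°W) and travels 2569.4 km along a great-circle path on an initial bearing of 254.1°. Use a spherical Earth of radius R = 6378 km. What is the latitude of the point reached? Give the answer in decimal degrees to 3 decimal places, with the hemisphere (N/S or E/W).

δ = d/R = 2569.4/6378 = 0.402854 rad
φ₂ = arcsin(sin φ₁ cos δ + cos φ₁ sin δ cos θ)
   = arcsin(0.95057·0.91995 + 0.31051·0.39205·-0.27396) = 57.25888°
λ₂ = λ₁ + atan2(sin θ sin δ cos φ₁, cos δ − sin φ₁ sin φ₂) = -117.93827°

57.259°N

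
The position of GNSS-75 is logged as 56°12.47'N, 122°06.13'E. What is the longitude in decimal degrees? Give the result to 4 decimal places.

122.1022°E

122° + 6.13′/60 = 122 + 0.10217 = 122.1022°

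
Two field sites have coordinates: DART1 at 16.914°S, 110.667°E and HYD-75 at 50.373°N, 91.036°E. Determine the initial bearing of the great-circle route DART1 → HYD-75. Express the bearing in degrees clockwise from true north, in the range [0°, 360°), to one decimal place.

346.8°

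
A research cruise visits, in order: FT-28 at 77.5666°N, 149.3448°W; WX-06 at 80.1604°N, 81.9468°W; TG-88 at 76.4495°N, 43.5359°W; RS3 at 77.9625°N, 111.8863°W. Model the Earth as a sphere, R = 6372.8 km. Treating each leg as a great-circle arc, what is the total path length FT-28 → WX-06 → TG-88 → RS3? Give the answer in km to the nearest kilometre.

3921 km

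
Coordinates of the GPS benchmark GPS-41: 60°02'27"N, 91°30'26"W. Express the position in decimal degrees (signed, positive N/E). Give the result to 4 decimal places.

lat: 60.0408° N → +60.0408°
lon: 91.5072° W → -91.5072°

+60.0408°, -91.5072°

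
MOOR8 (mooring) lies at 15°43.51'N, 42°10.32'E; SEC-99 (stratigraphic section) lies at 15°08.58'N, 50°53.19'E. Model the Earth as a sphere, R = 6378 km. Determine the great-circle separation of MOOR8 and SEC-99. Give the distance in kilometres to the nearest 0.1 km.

937.3 km

MOOR8: φ = +15.72517°, λ = +42.17200°
SEC-99: φ = +15.14300°, λ = +50.88650°
Δφ = -0.5822°,  Δλ = 8.7145°
a = sin²(Δφ/2) + cos φ₁ cos φ₂ sin²(Δλ/2) = 0.005389
c = 2·arcsin(√a) = 0.146953 rad = 8.4198°
d = R·c = 6378 × 0.146953 = 937.3 km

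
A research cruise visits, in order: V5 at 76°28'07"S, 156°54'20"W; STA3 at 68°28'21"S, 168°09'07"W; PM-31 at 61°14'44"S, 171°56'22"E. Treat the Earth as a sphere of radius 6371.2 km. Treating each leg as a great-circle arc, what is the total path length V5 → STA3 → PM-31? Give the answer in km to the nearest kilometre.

V5: φ = -76.46861°, λ = -156.90556°
STA3: φ = -68.47250°, λ = -168.15194°
PM-31: φ = -61.24556°, λ = +171.93944°
V5→STA3: c = 0.150949 rad, d = 961.73 km
STA3→PM-31: c = 0.192620 rad, d = 1227.22 km
Total = 961.73 + 1227.22 = 2188.94 km

2189 km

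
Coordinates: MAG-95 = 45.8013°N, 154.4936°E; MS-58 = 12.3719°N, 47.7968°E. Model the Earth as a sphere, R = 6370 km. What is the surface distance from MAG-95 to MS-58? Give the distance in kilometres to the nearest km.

10274 km

Δφ = -33.4294°,  Δλ = -106.6968°
a = sin²(Δφ/2) + cos φ₁ cos φ₂ sin²(Δλ/2) = 0.521019
c = 2·arcsin(√a) = 1.612847 rad = 92.4093°
d = R·c = 6370 × 1.612847 = 10273.8 km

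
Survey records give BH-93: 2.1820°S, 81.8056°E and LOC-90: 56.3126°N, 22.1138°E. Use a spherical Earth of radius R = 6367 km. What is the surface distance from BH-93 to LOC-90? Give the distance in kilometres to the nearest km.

Δφ = 58.4946°,  Δλ = -59.6918°
a = sin²(Δφ/2) + cos φ₁ cos φ₂ sin²(Δλ/2) = 0.375986
c = 2·arcsin(√a) = 1.320153 rad = 75.6392°
d = R·c = 6367 × 1.320153 = 8405.4 km

8405 km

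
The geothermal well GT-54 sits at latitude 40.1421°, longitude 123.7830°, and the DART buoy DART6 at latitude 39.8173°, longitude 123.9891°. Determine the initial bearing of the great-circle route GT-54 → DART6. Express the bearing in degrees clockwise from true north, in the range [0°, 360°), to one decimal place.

154.0°

Δλ = 0.2061°
y = sin Δλ · cos φ₂ = 0.002763
x = cos φ₁ sin φ₂ − sin φ₁ cos φ₂ cos Δλ = -0.005666
θ = atan2(y, x) = 154.0032° → 154.0032° (mod 360°)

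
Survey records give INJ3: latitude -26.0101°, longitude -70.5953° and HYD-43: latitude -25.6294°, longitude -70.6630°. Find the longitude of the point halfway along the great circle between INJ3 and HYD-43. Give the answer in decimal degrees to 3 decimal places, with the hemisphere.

Bx = cos φ₂ cos Δλ = 0.901610,  By = cos φ₂ sin Δλ = -0.001065
φₘ = atan2(sin φ₁ + sin φ₂, √((cos φ₁ + Bx)² + By²)) = -25.81975°
λₘ = λ₁ + atan2(By, cos φ₁ + Bx) = -70.62920°

70.629°W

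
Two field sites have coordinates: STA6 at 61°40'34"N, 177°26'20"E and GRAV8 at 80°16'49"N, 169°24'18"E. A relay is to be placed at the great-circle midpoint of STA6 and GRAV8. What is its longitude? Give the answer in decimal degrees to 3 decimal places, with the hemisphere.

175.333°E

STA6: φ = +61.67611°, λ = +177.43889°
GRAV8: φ = +80.28028°, λ = +169.40500°
Bx = cos φ₂ cos Δλ = 0.167172,  By = cos φ₂ sin Δλ = -0.023595
φₘ = atan2(sin φ₁ + sin φ₂, √((cos φ₁ + Bx)² + By²)) = 71.01177°
λₘ = λ₁ + atan2(By, cos φ₁ + Bx) = 175.33283°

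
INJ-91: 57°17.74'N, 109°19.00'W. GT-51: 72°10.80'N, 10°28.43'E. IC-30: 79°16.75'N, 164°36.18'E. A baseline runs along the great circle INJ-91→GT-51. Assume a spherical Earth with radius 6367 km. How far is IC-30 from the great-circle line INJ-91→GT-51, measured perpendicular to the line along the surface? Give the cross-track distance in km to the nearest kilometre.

2415 km

INJ-91: φ = +57.29567°, λ = -109.31667°
GT-51: φ = +72.18000°, λ = +10.47383°
IC-30: φ = +79.27917°, λ = +164.60300°
δ₁₃ = central angle INJ-91→IC-30 = 0.585107 rad  (haversine)
θ₁₃ = bearing INJ-91→IC-30 = 340.364°,  θ₁₂ = bearing INJ-91→GT-51 = 22.464°
dₓₜ = R·arcsin(sin δ₁₃ · sin(θ₁₃ − θ₁₂)) = 6367·arcsin(0.55229·sin(317.900°)) = -2414.971 km
|dₓₜ| = 2414.971 km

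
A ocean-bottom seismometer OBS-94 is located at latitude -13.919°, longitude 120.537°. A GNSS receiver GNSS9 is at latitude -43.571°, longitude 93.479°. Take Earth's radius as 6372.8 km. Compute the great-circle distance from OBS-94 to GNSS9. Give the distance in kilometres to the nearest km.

4184 km

Δφ = -29.6520°,  Δλ = -27.0580°
a = sin²(Δφ/2) + cos φ₁ cos φ₂ sin²(Δλ/2) = 0.103963
c = 2·arcsin(√a) = 0.656598 rad = 37.6203°
d = R·c = 6372.8 × 0.656598 = 4184.4 km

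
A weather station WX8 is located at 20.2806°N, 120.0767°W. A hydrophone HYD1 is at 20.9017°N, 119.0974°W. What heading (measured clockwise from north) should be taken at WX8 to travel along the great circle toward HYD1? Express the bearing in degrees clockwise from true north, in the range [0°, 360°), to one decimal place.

55.7°

Δλ = 0.9793°
y = sin Δλ · cos φ₂ = 0.015966
x = cos φ₁ sin φ₂ − sin φ₁ cos φ₂ cos Δλ = 0.010887
θ = atan2(y, x) = 55.7104° → 55.7104° (mod 360°)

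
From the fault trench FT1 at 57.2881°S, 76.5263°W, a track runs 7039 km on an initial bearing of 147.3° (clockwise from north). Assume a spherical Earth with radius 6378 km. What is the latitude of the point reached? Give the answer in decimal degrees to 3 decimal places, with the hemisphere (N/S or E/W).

δ = d/R = 7039/6378 = 1.103638 rad
φ₂ = arcsin(sin φ₁ cos δ + cos φ₁ sin δ cos θ)
   = arcsin(-0.84140·0.45035 + 0.54042·0.89285·-0.84151) = -51.71723°
λ₂ = λ₁ + atan2(sin θ sin δ cos φ₁, cos δ − sin φ₁ sin φ₂) = 52.34436°

51.717°S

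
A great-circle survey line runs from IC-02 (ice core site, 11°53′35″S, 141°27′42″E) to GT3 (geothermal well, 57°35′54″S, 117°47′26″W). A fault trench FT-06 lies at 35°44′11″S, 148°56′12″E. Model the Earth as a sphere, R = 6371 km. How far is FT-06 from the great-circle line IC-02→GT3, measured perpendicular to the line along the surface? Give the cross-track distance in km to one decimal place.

795.3 km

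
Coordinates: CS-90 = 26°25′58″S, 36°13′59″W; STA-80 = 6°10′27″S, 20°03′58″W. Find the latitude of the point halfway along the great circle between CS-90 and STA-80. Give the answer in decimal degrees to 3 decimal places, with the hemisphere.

CS-90: φ = -26.43278°, λ = -36.23306°
STA-80: φ = -6.17417°, λ = -20.06611°
Bx = cos φ₂ cos Δλ = 0.954883,  By = cos φ₂ sin Δλ = 0.276822
φₘ = atan2(sin φ₁ + sin φ₂, √((cos φ₁ + Bx)² + By²)) = -16.45784°
λₘ = λ₁ + atan2(By, cos φ₁ + Bx) = -27.72437°

16.458°S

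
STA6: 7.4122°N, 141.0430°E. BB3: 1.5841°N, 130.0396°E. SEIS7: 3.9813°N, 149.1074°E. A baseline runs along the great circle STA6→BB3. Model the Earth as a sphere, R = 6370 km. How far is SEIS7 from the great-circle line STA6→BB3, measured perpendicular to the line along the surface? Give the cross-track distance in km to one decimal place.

δ₁₃ = central angle STA6→SEIS7 = 0.152298 rad  (haversine)
θ₁₃ = bearing STA6→SEIS7 = 112.711°,  θ₁₂ = bearing STA6→BB3 = 242.535°
dₓₜ = R·arcsin(sin δ₁₃ · sin(θ₁₃ − θ₁₂)) = 6370·arcsin(0.15171·sin(-129.824°)) = -743.893 km
|dₓₜ| = 743.893 km

743.9 km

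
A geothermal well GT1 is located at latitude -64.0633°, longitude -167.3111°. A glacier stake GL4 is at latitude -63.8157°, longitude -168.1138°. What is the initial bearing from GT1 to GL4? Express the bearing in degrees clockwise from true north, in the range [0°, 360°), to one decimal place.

Δλ = -0.8027°
y = sin Δλ · cos φ₂ = -0.006182
x = cos φ₁ sin φ₂ − sin φ₁ cos φ₂ cos Δλ = 0.004282
θ = atan2(y, x) = -55.2872° → 304.7128° (mod 360°)

304.7°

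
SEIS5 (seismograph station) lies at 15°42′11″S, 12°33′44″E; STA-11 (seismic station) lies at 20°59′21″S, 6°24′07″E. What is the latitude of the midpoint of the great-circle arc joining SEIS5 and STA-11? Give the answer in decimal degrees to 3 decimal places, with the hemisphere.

SEIS5: φ = -15.70306°, λ = +12.56222°
STA-11: φ = -20.98917°, λ = +6.40194°
Bx = cos φ₂ cos Δλ = 0.928257,  By = cos φ₂ sin Δλ = -0.100190
φₘ = atan2(sin φ₁ + sin φ₂, √((cos φ₁ + Bx)² + By²)) = -18.37087°
λₘ = λ₁ + atan2(By, cos φ₁ + Bx) = 9.52928°

18.371°S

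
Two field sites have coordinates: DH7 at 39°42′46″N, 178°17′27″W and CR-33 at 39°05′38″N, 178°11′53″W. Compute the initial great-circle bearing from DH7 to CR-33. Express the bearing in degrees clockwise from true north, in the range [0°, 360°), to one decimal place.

173.4°

DH7: φ = +39.71278°, λ = -178.29083°
CR-33: φ = +39.09389°, λ = -178.19806°
Δλ = 0.0928°
y = sin Δλ · cos φ₂ = 0.001257
x = cos φ₁ sin φ₂ − sin φ₁ cos φ₂ cos Δλ = -0.010801
θ = atan2(y, x) = 173.3631° → 173.3631° (mod 360°)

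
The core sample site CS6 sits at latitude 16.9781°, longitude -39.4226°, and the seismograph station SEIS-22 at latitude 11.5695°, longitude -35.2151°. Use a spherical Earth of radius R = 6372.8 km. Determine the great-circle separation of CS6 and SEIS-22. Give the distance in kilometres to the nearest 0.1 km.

Δφ = -5.4086°,  Δλ = 4.2075°
a = sin²(Δφ/2) + cos φ₁ cos φ₂ sin²(Δλ/2) = 0.003489
c = 2·arcsin(√a) = 0.118200 rad = 6.7723°
d = R·c = 6372.8 × 0.118200 = 753.3 km

753.3 km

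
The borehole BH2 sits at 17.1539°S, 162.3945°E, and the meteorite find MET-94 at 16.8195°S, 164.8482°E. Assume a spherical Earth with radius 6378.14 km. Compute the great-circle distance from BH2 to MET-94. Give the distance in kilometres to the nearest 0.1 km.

Δφ = 0.3344°,  Δλ = 2.4537°
a = sin²(Δφ/2) + cos φ₁ cos φ₂ sin²(Δλ/2) = 0.000428
c = 2·arcsin(√a) = 0.041370 rad = 2.3703°
d = R·c = 6378.14 × 0.041370 = 263.9 km

263.9 km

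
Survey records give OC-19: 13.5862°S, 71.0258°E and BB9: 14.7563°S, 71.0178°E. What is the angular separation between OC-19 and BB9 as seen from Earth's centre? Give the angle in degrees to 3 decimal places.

1.170°

Δφ = -1.1701°,  Δλ = -0.0080°
a = sin²(Δφ/2) + cos φ₁ cos φ₂ sin²(Δλ/2) = 0.000104
c = 2·arcsin(√a) = 0.020423 rad = 1.1701°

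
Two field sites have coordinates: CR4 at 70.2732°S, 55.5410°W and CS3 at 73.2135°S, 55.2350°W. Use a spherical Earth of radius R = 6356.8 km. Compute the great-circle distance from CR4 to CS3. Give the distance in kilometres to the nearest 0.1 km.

326.4 km

Δφ = -2.9403°,  Δλ = 0.3060°
a = sin²(Δφ/2) + cos φ₁ cos φ₂ sin²(Δλ/2) = 0.000659
c = 2·arcsin(√a) = 0.051345 rad = 2.9419°
d = R·c = 6356.8 × 0.051345 = 326.4 km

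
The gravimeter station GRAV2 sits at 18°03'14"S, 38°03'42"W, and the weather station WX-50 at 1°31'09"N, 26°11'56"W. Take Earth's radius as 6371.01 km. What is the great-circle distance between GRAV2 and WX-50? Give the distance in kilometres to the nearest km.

GRAV2: φ = -18.05389°, λ = -38.06167°
WX-50: φ = +1.51917°, λ = -26.19889°
Δφ = 19.5731°,  Δλ = 11.8628°
a = sin²(Δφ/2) + cos φ₁ cos φ₂ sin²(Δλ/2) = 0.039042
c = 2·arcsin(√a) = 0.397797 rad = 22.7921°
d = R·c = 6371.01 × 0.397797 = 2534.4 km

2534 km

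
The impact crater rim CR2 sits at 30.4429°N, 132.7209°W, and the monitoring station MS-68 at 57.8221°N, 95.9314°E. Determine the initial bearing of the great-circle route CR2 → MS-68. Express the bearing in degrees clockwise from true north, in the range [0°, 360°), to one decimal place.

Δλ = -131.3477°
y = sin Δλ · cos φ₂ = -0.399793
x = cos φ₁ sin φ₂ − sin φ₁ cos φ₂ cos Δλ = 0.907968
θ = atan2(y, x) = -23.7647° → 336.2353° (mod 360°)

336.2°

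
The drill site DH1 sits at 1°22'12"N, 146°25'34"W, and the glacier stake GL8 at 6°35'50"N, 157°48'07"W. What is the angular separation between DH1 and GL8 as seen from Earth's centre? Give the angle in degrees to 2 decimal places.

DH1: φ = +1.37000°, λ = -146.42611°
GL8: φ = +6.59722°, λ = -157.80194°
Δφ = 5.2272°,  Δλ = -11.3758°
a = sin²(Δφ/2) + cos φ₁ cos φ₂ sin²(Δλ/2) = 0.011834
c = 2·arcsin(√a) = 0.218003 rad = 12.4906°

12.49°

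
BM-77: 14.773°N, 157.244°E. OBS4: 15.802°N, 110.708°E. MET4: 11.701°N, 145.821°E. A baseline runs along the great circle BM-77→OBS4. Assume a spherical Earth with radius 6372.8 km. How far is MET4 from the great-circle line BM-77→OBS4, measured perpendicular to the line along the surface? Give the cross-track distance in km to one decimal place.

δ₁₃ = central angle BM-77→MET4 = 0.201300 rad  (haversine)
θ₁₃ = bearing BM-77→MET4 = 255.919°,  θ₁₂ = bearing BM-77→OBS4 = 277.709°
dₓₜ = R·arcsin(sin δ₁₃ · sin(θ₁₃ − θ₁₂)) = 6372.8·arcsin(0.19994·sin(-21.790°)) = -473.421 km
|dₓₜ| = 473.421 km

473.4 km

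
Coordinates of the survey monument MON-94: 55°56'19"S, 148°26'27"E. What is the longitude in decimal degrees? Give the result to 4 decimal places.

148.4408°E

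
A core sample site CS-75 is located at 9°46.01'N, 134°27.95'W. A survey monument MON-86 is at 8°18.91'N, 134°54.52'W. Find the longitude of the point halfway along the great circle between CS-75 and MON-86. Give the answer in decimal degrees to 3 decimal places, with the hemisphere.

134.688°W

CS-75: φ = +9.76683°, λ = -134.46583°
MON-86: φ = +8.31517°, λ = -134.90867°
Bx = cos φ₂ cos Δλ = 0.989458,  By = cos φ₂ sin Δλ = -0.007648
φₘ = atan2(sin φ₁ + sin φ₂, √((cos φ₁ + Bx)² + By²)) = 9.04107°
λₘ = λ₁ + atan2(By, cos φ₁ + Bx) = -134.68770°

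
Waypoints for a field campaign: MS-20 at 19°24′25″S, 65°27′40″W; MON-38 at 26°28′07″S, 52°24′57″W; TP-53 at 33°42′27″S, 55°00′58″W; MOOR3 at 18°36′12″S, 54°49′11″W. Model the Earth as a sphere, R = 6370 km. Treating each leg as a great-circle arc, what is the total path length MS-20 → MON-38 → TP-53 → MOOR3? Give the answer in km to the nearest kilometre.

4070 km

MS-20: φ = -19.40694°, λ = -65.46111°
MON-38: φ = -26.46861°, λ = -52.41583°
TP-53: φ = -33.70750°, λ = -55.01611°
MOOR3: φ = -18.60333°, λ = -54.81972°
MS-20→MON-38: c = 0.242984 rad, d = 1547.81 km
MON-38→TP-53: c = 0.132288 rad, d = 842.68 km
TP-53→MOOR3: c = 0.263635 rad, d = 1679.36 km
Total = 1547.81 + 842.68 + 1679.36 = 4069.84 km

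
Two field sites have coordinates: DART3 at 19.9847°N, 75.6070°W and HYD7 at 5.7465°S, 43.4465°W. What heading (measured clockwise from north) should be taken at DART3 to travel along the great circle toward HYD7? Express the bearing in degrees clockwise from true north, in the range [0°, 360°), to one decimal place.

125.8°

Δλ = 32.1605°
y = sin Δλ · cos φ₂ = 0.529618
x = cos φ₁ sin φ₂ − sin φ₁ cos φ₂ cos Δλ = -0.381972
θ = atan2(y, x) = 125.8000° → 125.8000° (mod 360°)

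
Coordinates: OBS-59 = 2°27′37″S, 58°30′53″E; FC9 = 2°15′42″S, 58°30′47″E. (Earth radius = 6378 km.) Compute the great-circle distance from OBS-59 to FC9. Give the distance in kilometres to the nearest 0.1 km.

22.1 km

OBS-59: φ = -2.46028°, λ = +58.51472°
FC9: φ = -2.26167°, λ = +58.51306°
Δφ = 0.1986°,  Δλ = -0.0017°
a = sin²(Δφ/2) + cos φ₁ cos φ₂ sin²(Δλ/2) = 0.000003
c = 2·arcsin(√a) = 0.003467 rad = 0.1986°
d = R·c = 6378 × 0.003467 = 22.1 km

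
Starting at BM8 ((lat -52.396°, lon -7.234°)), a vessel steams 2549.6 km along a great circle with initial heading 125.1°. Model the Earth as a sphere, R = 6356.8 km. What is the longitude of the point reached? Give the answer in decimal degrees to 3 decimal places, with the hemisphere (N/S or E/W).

32.526°E

δ = d/R = 2549.6/6356.8 = 0.401082 rad
φ₂ = arcsin(sin φ₁ cos δ + cos φ₁ sin δ cos θ)
   = arcsin(-0.79225·0.92064 + 0.61020·0.39041·-0.57501) = -60.03811°
λ₂ = λ₁ + atan2(sin θ sin δ cos φ₁, cos δ − sin φ₁ sin φ₂) = 32.52598°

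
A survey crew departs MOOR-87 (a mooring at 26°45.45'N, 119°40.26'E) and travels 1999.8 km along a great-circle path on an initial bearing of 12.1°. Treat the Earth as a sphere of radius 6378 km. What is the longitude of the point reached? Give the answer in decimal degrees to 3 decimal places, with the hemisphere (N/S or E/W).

124.848°E

MOOR-87: φ = +26.75750°, λ = +119.67100°
δ = d/R = 1999.8/6378 = 0.313547 rad
φ₂ = arcsin(sin φ₁ cos δ + cos φ₁ sin δ cos θ)
   = arcsin(0.45022·0.95125 + 0.89292·0.30843·0.97778) = 44.23107°
λ₂ = λ₁ + atan2(sin θ sin δ cos φ₁, cos δ − sin φ₁ sin φ₂) = 124.84790°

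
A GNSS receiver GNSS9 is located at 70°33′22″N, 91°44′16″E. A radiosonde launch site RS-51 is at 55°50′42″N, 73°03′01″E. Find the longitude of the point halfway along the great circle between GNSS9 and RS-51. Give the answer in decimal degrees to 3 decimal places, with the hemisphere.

79.986°E

GNSS9: φ = +70.55611°, λ = +91.73778°
RS-51: φ = +55.84500°, λ = +73.05028°
Bx = cos φ₂ cos Δλ = 0.531835,  By = cos φ₂ sin Δλ = -0.179887
φₘ = atan2(sin φ₁ + sin φ₂, √((cos φ₁ + Bx)² + By²)) = 63.48710°
λₘ = λ₁ + atan2(By, cos φ₁ + Bx) = 79.98618°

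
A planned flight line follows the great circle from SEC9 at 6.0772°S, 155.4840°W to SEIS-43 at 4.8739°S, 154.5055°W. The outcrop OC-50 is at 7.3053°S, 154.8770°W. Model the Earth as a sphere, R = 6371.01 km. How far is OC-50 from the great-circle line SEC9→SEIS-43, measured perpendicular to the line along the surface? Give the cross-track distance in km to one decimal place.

138.0 km

δ₁₃ = central angle SEC9→OC-50 = 0.023878 rad  (haversine)
θ₁₃ = bearing SEC9→OC-50 = 153.889°,  θ₁₂ = bearing SEC9→SEIS-43 = 39.037°
dₓₜ = R·arcsin(sin δ₁₃ · sin(θ₁₃ − θ₁₂)) = 6371.01·arcsin(0.02388·sin(114.852°)) = 138.035 km
|dₓₜ| = 138.035 km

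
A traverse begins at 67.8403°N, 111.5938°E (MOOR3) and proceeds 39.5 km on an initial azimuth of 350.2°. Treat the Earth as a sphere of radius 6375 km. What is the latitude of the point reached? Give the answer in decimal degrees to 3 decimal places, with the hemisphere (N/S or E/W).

δ = d/R = 39.5/6375 = 0.006196 rad
φ₂ = arcsin(sin φ₁ cos δ + cos φ₁ sin δ cos θ)
   = arcsin(0.92614·0.99998 + 0.37719·0.00620·0.98541) = 68.19005°
λ₂ = λ₁ + atan2(sin θ sin δ cos φ₁, cos δ − sin φ₁ sin φ₂) = 111.43116°

68.190°N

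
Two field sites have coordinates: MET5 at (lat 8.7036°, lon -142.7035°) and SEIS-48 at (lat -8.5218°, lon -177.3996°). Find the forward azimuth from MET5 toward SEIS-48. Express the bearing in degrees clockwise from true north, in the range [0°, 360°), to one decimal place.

Δλ = -34.6961°
y = sin Δλ · cos φ₂ = -0.562939
x = cos φ₁ sin φ₂ − sin φ₁ cos φ₂ cos Δλ = -0.269521
θ = atan2(y, x) = -115.5839° → 244.4161° (mod 360°)

244.4°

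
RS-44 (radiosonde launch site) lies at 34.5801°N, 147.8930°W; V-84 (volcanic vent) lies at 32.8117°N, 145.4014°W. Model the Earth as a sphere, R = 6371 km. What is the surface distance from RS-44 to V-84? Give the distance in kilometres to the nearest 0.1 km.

Δφ = -1.7684°,  Δλ = 2.4916°
a = sin²(Δφ/2) + cos φ₁ cos φ₂ sin²(Δλ/2) = 0.000565
c = 2·arcsin(√a) = 0.047554 rad = 2.7246°
d = R·c = 6371 × 0.047554 = 303.0 km

303.0 km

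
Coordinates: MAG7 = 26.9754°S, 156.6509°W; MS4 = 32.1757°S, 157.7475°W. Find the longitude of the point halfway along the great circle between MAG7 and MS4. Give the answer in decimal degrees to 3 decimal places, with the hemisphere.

Bx = cos φ₂ cos Δλ = 0.846264,  By = cos φ₂ sin Δλ = -0.016199
φₘ = atan2(sin φ₁ + sin φ₂, √((cos φ₁ + Bx)² + By²)) = -29.57668°
λₘ = λ₁ + atan2(By, cos φ₁ + Bx) = -157.18507°

157.185°W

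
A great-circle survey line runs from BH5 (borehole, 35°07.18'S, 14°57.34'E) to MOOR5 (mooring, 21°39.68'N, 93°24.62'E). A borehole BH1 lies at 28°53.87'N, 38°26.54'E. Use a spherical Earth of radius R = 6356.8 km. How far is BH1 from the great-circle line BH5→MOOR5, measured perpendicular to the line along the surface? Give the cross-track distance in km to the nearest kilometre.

BH5: φ = -35.11967°, λ = +14.95567°
MOOR5: φ = +21.66133°, λ = +93.41033°
BH1: φ = +28.89783°, λ = +38.44233°
δ₁₃ = central angle BH5→BH1 = 1.182330 rad  (haversine)
θ₁₃ = bearing BH5→BH1 = 22.148°,  θ₁₂ = bearing BH5→MOOR5 = 65.816°
dₓₜ = R·arcsin(sin δ₁₃ · sin(θ₁₃ − θ₁₂)) = 6356.8·arcsin(0.92549·sin(-43.668°)) = -4406.741 km
|dₓₜ| = 4406.741 km

4407 km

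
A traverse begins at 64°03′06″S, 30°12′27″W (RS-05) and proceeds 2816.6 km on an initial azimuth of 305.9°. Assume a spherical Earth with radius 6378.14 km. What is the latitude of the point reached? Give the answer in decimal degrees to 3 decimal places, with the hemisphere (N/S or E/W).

RS-05: φ = -64.05167°, λ = -30.20750°
δ = d/R = 2816.6/6378.14 = 0.441602 rad
φ₂ = arcsin(sin φ₁ cos δ + cos φ₁ sin δ cos θ)
   = arcsin(-0.89919·0.90407 + 0.43756·0.42739·0.58637) = -44.69008°
λ₂ = λ₁ + atan2(sin θ sin δ cos φ₁, cos δ − sin φ₁ sin φ₂) = -59.34959°

44.690°S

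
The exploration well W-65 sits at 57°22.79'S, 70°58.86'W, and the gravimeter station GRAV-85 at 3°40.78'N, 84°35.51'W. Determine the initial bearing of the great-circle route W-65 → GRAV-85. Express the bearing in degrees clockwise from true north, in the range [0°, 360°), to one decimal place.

W-65: φ = -57.37983°, λ = -70.98100°
GRAV-85: φ = +3.67967°, λ = -84.59183°
Δλ = -13.6108°
y = sin Δλ · cos φ₂ = -0.234841
x = cos φ₁ sin φ₂ − sin φ₁ cos φ₂ cos Δλ = 0.851518
θ = atan2(y, x) = -15.4184° → 344.5816° (mod 360°)

344.6°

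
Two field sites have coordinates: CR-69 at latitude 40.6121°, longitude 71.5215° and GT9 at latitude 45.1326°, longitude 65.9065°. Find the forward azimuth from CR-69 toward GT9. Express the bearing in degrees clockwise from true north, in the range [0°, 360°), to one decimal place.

Δλ = -5.6150°
y = sin Δλ · cos φ₂ = -0.069025
x = cos φ₁ sin φ₂ − sin φ₁ cos φ₂ cos Δλ = 0.081019
θ = atan2(y, x) = -40.4298° → 319.5702° (mod 360°)

319.6°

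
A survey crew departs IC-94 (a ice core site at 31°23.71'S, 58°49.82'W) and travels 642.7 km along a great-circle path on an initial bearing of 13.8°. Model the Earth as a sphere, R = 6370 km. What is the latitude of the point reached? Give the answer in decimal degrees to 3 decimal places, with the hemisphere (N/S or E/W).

IC-94: φ = -31.39517°, λ = -58.83033°
δ = d/R = 642.7/6370 = 0.100895 rad
φ₂ = arcsin(sin φ₁ cos δ + cos φ₁ sin δ cos θ)
   = arcsin(-0.52094·0.99491 + 0.85359·0.10072·0.97113) = -25.77212°
λ₂ = λ₁ + atan2(sin θ sin δ cos φ₁, cos δ − sin φ₁ sin φ₂) = -57.30151°

25.772°S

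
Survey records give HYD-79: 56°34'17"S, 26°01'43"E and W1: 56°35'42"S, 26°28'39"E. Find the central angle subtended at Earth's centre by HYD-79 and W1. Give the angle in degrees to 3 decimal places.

0.248°

HYD-79: φ = -56.57139°, λ = +26.02861°
W1: φ = -56.59500°, λ = +26.47750°
Δφ = -0.0236°,  Δλ = 0.4489°
a = sin²(Δφ/2) + cos φ₁ cos φ₂ sin²(Δλ/2) = 0.000005
c = 2·arcsin(√a) = 0.004334 rad = 0.2483°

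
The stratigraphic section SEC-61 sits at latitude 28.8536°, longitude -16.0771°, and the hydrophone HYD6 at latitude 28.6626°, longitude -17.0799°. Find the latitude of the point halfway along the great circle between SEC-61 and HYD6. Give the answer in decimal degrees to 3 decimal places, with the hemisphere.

28.759°N

Bx = cos φ₂ cos Δλ = 0.877325,  By = cos φ₂ sin Δλ = -0.015357
φₘ = atan2(sin φ₁ + sin φ₂, √((cos φ₁ + Bx)² + By²)) = 28.75903°
λₘ = λ₁ + atan2(By, cos φ₁ + Bx) = -16.57896°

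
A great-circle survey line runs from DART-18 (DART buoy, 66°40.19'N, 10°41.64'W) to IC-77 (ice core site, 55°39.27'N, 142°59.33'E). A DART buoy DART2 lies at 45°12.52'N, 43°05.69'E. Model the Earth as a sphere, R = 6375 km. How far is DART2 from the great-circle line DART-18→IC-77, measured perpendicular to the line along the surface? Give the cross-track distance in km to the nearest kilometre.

DART-18: φ = +66.66983°, λ = -10.69400°
IC-77: φ = +55.65450°, λ = +142.98883°
DART2: φ = +45.20867°, λ = +43.09483°
δ₁₃ = central angle DART-18→DART2 = 0.615503 rad  (haversine)
θ₁₃ = bearing DART-18→DART2 = 100.087°,  θ₁₂ = bearing DART-18→IC-77 = 17.541°
dₓₜ = R·arcsin(sin δ₁₃ · sin(θ₁₃ − θ₁₂)) = 6375·arcsin(0.57737·sin(82.547°)) = 3885.822 km
|dₓₜ| = 3885.822 km

3886 km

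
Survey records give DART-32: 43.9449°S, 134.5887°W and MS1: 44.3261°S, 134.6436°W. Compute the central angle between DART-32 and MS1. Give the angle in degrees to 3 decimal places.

Δφ = -0.3812°,  Δλ = -0.0549°
a = sin²(Δφ/2) + cos φ₁ cos φ₂ sin²(Δλ/2) = 0.000011
c = 2·arcsin(√a) = 0.006689 rad = 0.3832°

0.383°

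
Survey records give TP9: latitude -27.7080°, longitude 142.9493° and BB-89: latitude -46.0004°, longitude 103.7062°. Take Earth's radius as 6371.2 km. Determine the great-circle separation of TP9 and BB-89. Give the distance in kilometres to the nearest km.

3984 km

Δφ = -18.2924°,  Δλ = -39.2431°
a = sin²(Δφ/2) + cos φ₁ cos φ₂ sin²(Δλ/2) = 0.094617
c = 2·arcsin(√a) = 0.625336 rad = 35.8291°
d = R·c = 6371.2 × 0.625336 = 3984.1 km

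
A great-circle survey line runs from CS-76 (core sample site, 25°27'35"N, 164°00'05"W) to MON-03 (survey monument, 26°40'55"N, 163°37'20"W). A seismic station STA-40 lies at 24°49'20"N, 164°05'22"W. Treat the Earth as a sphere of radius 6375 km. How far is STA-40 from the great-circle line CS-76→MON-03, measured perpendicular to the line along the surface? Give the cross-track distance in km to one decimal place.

CS-76: φ = +25.45972°, λ = -164.00139°
MON-03: φ = +26.68194°, λ = -163.62222°
STA-40: φ = +24.82222°, λ = -164.08944°
δ₁₃ = central angle CS-76→STA-40 = 0.011213 rad  (haversine)
θ₁₃ = bearing CS-76→STA-40 = 187.146°,  θ₁₂ = bearing CS-76→MON-03 = 15.488°
dₓₜ = R·arcsin(sin δ₁₃ · sin(θ₁₃ − θ₁₂)) = 6375·arcsin(0.01121·sin(171.658°)) = 10.371 km
|dₓₜ| = 10.371 km

10.4 km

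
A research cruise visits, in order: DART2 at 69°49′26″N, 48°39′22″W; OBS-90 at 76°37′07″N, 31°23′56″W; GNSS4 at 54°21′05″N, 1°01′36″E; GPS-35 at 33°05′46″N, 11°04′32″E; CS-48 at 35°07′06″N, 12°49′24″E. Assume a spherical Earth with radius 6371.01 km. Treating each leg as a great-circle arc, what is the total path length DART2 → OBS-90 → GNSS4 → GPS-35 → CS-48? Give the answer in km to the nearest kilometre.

DART2: φ = +69.82389°, λ = -48.65611°
OBS-90: φ = +76.61861°, λ = -31.39889°
GNSS4: φ = +54.35139°, λ = +1.02667°
GPS-35: φ = +33.09611°, λ = +11.07556°
CS-48: φ = +35.11833°, λ = +12.82333°
DART2→OBS-90: c = 0.145848 rad, d = 929.20 km
OBS-90→GNSS4: c = 0.440832 rad, d = 2808.54 km
GNSS4→GPS-35: c = 0.391116 rad, d = 2491.80 km
GPS-35→CS-48: c = 0.043399 rad, d = 276.49 km
Total = 929.20 + 2808.54 + 2491.80 + 276.49 = 6506.04 km

6506 km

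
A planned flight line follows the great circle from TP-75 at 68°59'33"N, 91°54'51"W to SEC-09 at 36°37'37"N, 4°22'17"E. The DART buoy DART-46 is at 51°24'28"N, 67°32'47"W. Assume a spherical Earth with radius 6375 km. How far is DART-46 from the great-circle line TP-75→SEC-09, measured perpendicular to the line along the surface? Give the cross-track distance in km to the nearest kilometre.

TP-75: φ = +68.99250°, λ = -91.91417°
SEC-09: φ = +36.62694°, λ = +4.37139°
DART-46: φ = +51.40778°, λ = -67.54639°
δ₁₃ = central angle TP-75→DART-46 = 0.367160 rad  (haversine)
θ₁₃ = bearing TP-75→DART-46 = 134.196°,  θ₁₂ = bearing TP-75→SEC-09 = 69.648°
dₓₜ = R·arcsin(sin δ₁₃ · sin(θ₁₃ − θ₁₂)) = 6375·arcsin(0.35897·sin(64.548°)) = 2104.310 km
|dₓₜ| = 2104.310 km

2104 km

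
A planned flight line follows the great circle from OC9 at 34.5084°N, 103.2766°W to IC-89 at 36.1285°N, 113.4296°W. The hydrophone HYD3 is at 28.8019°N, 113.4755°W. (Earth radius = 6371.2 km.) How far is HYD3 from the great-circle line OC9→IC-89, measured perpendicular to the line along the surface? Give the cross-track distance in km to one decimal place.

δ₁₃ = central angle OC9→HYD3 = 0.181165 rad  (haversine)
θ₁₃ = bearing OC9→HYD3 = 239.448°,  θ₁₂ = bearing OC9→IC-89 = 283.977°
dₓₜ = R·arcsin(sin δ₁₃ · sin(θ₁₃ − θ₁₂)) = 6371.2·arcsin(0.18018·sin(-44.529°)) = -807.176 km
|dₓₜ| = 807.176 km

807.2 km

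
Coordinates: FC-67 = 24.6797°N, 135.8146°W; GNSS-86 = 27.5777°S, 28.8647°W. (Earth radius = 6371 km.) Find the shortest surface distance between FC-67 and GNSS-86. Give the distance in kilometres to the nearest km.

Δφ = -52.2574°,  Δλ = 106.9499°
a = sin²(Δφ/2) + cos φ₁ cos φ₂ sin²(Δλ/2) = 0.714055
c = 2·arcsin(√a) = 2.013198 rad = 115.3477°
d = R·c = 6371 × 2.013198 = 12826.1 km

12826 km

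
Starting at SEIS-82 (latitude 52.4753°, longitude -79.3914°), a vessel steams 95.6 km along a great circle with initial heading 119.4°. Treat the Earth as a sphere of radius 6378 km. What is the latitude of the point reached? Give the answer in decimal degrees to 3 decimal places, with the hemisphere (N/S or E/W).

δ = d/R = 95.6/6378 = 0.014989 rad
φ₂ = arcsin(sin φ₁ cos δ + cos φ₁ sin δ cos θ)
   = arcsin(0.79309·0.99989 + 0.60910·0.01499·-0.49090) = 52.04742°
λ₂ = λ₁ + atan2(sin θ sin δ cos φ₁, cos δ − sin φ₁ sin φ₂) = -78.17478°

52.047°N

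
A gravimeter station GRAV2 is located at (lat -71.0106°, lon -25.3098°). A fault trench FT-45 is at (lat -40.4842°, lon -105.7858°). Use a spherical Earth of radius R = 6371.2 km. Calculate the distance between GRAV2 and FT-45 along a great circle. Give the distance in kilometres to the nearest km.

Δφ = 30.5264°,  Δλ = -80.4760°
a = sin²(Δφ/2) + cos φ₁ cos φ₂ sin²(Δλ/2) = 0.172572
c = 2·arcsin(√a) = 0.856805 rad = 49.0913°
d = R·c = 6371.2 × 0.856805 = 5458.9 km

5459 km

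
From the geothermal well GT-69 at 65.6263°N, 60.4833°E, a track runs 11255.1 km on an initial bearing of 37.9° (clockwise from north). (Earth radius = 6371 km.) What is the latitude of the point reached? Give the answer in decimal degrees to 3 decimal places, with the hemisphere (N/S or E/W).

δ = d/R = 11255.1/6371 = 1.766614 rad
φ₂ = arcsin(sin φ₁ cos δ + cos φ₁ sin δ cos θ)
   = arcsin(0.91087·-0.19457 + 0.41269·0.98089·0.78908) = 8.17477°
λ₂ = λ₁ + atan2(sin θ sin δ cos φ₁, cos δ − sin φ₁ sin φ₂) = -157.01449°

8.175°N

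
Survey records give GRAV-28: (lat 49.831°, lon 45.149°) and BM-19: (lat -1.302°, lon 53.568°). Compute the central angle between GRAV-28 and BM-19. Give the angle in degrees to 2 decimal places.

51.64°

Δφ = -51.1330°,  Δλ = 8.4190°
a = sin²(Δφ/2) + cos φ₁ cos φ₂ sin²(Δλ/2) = 0.189717
c = 2·arcsin(√a) = 0.901333 rad = 51.6426°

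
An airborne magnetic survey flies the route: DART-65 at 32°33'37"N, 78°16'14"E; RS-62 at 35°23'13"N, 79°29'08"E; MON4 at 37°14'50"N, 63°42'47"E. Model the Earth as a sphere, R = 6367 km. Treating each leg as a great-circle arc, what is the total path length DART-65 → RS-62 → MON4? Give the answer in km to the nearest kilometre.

1759 km

DART-65: φ = +32.56028°, λ = +78.27056°
RS-62: φ = +35.38694°, λ = +79.48556°
MON4: φ = +37.24722°, λ = +63.71306°
DART-65→RS-62: c = 0.052374 rad, d = 333.46 km
RS-62→MON4: c = 0.223903 rad, d = 1425.59 km
Total = 333.46 + 1425.59 = 1759.06 km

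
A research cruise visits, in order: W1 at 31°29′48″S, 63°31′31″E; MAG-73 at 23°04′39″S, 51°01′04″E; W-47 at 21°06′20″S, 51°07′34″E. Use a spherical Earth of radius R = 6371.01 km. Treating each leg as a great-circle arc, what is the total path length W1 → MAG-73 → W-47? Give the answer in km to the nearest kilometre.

1768 km

W1: φ = -31.49667°, λ = +63.52528°
MAG-73: φ = -23.07750°, λ = +51.01778°
W-47: φ = -21.10556°, λ = +51.12611°
W1→MAG-73: c = 0.243056 rad, d = 1548.52 km
MAG-73→W-47: c = 0.034461 rad, d = 219.55 km
Total = 1548.52 + 219.55 = 1768.07 km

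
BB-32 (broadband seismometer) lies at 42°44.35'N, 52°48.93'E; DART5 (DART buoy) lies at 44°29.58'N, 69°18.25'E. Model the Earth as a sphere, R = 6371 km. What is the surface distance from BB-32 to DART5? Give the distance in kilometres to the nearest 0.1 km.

1339.3 km

BB-32: φ = +42.73917°, λ = +52.81550°
DART5: φ = +44.49300°, λ = +69.30417°
Δφ = 1.7538°,  Δλ = 16.4887°
a = sin²(Δφ/2) + cos φ₁ cos φ₂ sin²(Δλ/2) = 0.011007
c = 2·arcsin(√a) = 0.210214 rad = 12.0444°
d = R·c = 6371 × 0.210214 = 1339.3 km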